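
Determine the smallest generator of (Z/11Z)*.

φ(11) = 11 − 1 = 10 = 2 · 5.
g is a primitive root iff g^(10/q) ≢ 1 (mod 11) for each prime q ∈ {2, 5}.
g = 2: 2^5 ≡ 10; 2^2 ≡ 4 — none is 1, so 2 is a primitive root.
Hence the least primitive root of 11 is 2.

2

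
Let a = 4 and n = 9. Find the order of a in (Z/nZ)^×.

3

ord(4) | φ(9) = φ(3^2) = 3·(3−1) = 6 = 2 · 3.
Divisors of 6: 1, 2, 3, 6.
Evaluate successive powers at the divisors of 6:
4^1 ≡ 4 (mod 9)
4^2 ≡ 7 (mod 9)
4^3 ≡ 1 (mod 9) ✓
Hence ord(4) = 3.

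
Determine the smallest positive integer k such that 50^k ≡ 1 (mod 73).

By Lagrange's theorem, ord_73(50) divides φ(73) = 73 − 1 = 72 = 2^3 · 3^2.
Divisors of 72: 1, 2, 3, 4, 6, 8, 9, 12, 18, 24, 36, 72.
Test each divisor d:
50^1 ≡ 50
50^2 ≡ 18
50^3 ≡ 24
50^4 ≡ 32
50^6 ≡ 65
50^8 ≡ 2
50^9 ≡ 27
50^12 ≡ 64
50^18 ≡ 72
50^24 ≡ 8
50^36 ≡ 1
The smallest such exponent is 36, so the order of 50 is 36.

36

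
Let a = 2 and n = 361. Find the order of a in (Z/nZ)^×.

342

Since 2 ∈ (Z/361Z)^×, its order divides φ(361) = φ(19^2) = 19·(19−1) = 342 = 2 · 3^2 · 19.
Divisors of 342: 1, 2, 3, 6, 9, 18, 19, 38, 57, 114, 171, 342.
Evaluate successive powers at the divisors of 342:
2^1 ≡ 2 (mod 361)
2^2 ≡ 4 (mod 361)
2^3 ≡ 8 (mod 361)
2^6 ≡ 64 (mod 361)
2^9 ≡ 151 (mod 361)
2^18 ≡ 58 (mod 361)
2^19 ≡ 116 (mod 361)
2^38 ≡ 99 (mod 361)
2^57 ≡ 293 (mod 361)
2^114 ≡ 292 (mod 361)
2^171 ≡ 360 (mod 361)
2^342 ≡ 1 (mod 361) ✓
The smallest such exponent is 342, so the order of 2 is 342.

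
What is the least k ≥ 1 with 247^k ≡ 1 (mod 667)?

Since 247 ∈ (Z/667Z)^×, its order divides φ(667) = φ(23·29) = (23−1)·(29−1) = 22·28 = 616 = 2^3 · 7 · 11.
Divisors of 616: 1, 2, 4, 7, 8, 11, 14, 22, 28, 44, 56, 77, 88, 154, 308, 616.
Compute 247^d (mod 667) for the divisors d until we hit 1:
247^1 ≡ 247 (mod 667)
247^2 ≡ 312 (mod 667)
247^4 ≡ 629 (mod 667)
247^7 ≡ 365 (mod 667)
247^8 ≡ 110 (mod 667)
247^11 ≡ 137 (mod 667)
247^14 ≡ 492 (mod 667)
247^22 ≡ 93 (mod 667)
247^28 ≡ 610 (mod 667)
247^44 ≡ 645 (mod 667)
247^56 ≡ 581 (mod 667)
247^77 ≡ 505 (mod 667)
247^88 ≡ 484 (mod 667)
247^154 ≡ 231 (mod 667)
247^308 ≡ 1 (mod 667) ✓
Therefore the multiplicative order of 247 modulo 667 is 308.

308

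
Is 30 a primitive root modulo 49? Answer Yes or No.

No

φ(49) = φ(7^2) = 7·(7−1) = 42 = 2 · 3 · 7.
An element g generates (Z/49Z)^× iff g^(42/q) ≢ 1 (mod 49) for each prime q ∈ {2, 3, 7}.
30^21 ≡ 1 (mod 49)  [q = 2: ≡ 1 ✗]
30^14 ≡ 18 (mod 49)  [q = 3: ≢ 1 ✓]
30^6 ≡ 1 (mod 49)  [q = 7: ≡ 1 ✗]
Since 30^21 ≡ 1, the order of 30 divides 21 < 42, so 30 is not a primitive root.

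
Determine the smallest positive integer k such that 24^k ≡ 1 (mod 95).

By Lagrange's theorem, ord_95(24) divides φ(95) = φ(5·19) = (5−1)·(19−1) = 4·18 = 72 = 2^3 · 3^2.
Divisors of 72: 1, 2, 3, 4, 6, 8, 9, 12, 18, 24, 36, 72.
Check 24^d mod 95 for each divisor in increasing order:
24^1 ≡ 24 (mod 95)
24^2 ≡ 6 (mod 95)
24^3 ≡ 49 (mod 95)
24^4 ≡ 36 (mod 95)
24^6 ≡ 26 (mod 95)
24^8 ≡ 61 (mod 95)
24^9 ≡ 39 (mod 95)
24^12 ≡ 11 (mod 95)
24^18 ≡ 1 (mod 95) ✓
Hence ord(24) = 18.

18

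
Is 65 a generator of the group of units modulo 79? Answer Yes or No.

No

φ(79) = 79 − 1 = 78 = 2 · 3 · 13.
An element g generates (Z/79Z)^× iff g^(78/q) ≢ 1 (mod 79) for each prime q ∈ {2, 3, 13}.
65^39 ≡ 1 (mod 79)  [q = 2: ≡ 1 ✗]
65^26 ≡ 1 (mod 79)  [q = 3: ≡ 1 ✗]
65^6 ≡ 46 (mod 79)  [q = 13: ≢ 1 ✓]
The check at q = 2 fails, so 65 generates a proper subgroup.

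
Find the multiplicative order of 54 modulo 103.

Since 54 ∈ (Z/103Z)^×, its order divides φ(103) = 103 − 1 = 102 = 2 · 3 · 17.
Divisors of 102: 1, 2, 3, 6, 17, 34, 51, 102.
Test each divisor d:
54^1 ≡ 54 (mod 103)
54^2 ≡ 32 (mod 103)
54^3 ≡ 80 (mod 103)
54^6 ≡ 14 (mod 103)
54^17 ≡ 47 (mod 103)
54^34 ≡ 46 (mod 103)
54^51 ≡ 102 (mod 103)
54^102 ≡ 1 (mod 103) ✓
The smallest such exponent is 102, so the order of 54 is 102.

102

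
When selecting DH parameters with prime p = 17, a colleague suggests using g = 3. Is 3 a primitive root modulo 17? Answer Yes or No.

Yes

φ(17) = 17 − 1 = 16 = 2^4.
3 is a primitive root mod 17 iff 3^(φ(17)/q) ≢ 1 for every prime q | φ(17), i.e. q ∈ {2}.
3^8 ≡ 16 (mod 17)  [q = 2: ≢ 1 ✓]
None equal 1, so ord_17(3) = 16: 3 is a primitive root.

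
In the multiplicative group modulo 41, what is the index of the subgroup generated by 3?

5

Since 3 ∈ (Z/41Z)^×, its order divides φ(41) = 41 − 1 = 40 = 2^3 · 5.
Divisors of 40: 1, 2, 4, 5, 8, 10, 20, 40.
Check 3^d mod 41 for each divisor in increasing order:
3^1 ≡ 3 (mod 41)
3^2 ≡ 9 (mod 41)
3^4 ≡ 40 (mod 41)
3^5 ≡ 38 (mod 41)
3^8 ≡ 1 (mod 41) ✓
So ord_41(3) = 8, hence |⟨3⟩| = 8.
The index is φ(41) / ord(3) = 40 / 8 = 5.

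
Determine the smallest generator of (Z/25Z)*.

φ(25) = φ(5^2) = 5·(5−1) = 20 = 2^2 · 5.
Test candidates g = 2, 3, … against the prime factors q ∈ {2, 5} of φ(25): g is a generator iff g^(20/q) ≢ 1 for every such q.
g = 2: 2^10 ≡ 24; 2^4 ≡ 16 — none is 1, so 2 is a primitive root.
The smallest primitive root modulo 25 is 2.

2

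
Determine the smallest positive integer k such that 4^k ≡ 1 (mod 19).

ord(4) | φ(19) = 19 − 1 = 18 = 2 · 3^2.
Divisors of 18: 1, 2, 3, 6, 9, 18.
Compute 4^d (mod 19) for the divisors d until we hit 1:
4^1 ≡ 4
4^2 ≡ 16
4^3 ≡ 7
4^6 ≡ 11
4^9 ≡ 1
Hence ord(4) = 9.

9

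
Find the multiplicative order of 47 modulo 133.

18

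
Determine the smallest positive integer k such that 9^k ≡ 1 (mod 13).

3

Since 9 ∈ (Z/13Z)^×, its order divides φ(13) = 13 − 1 = 12 = 2^2 · 3.
Divisors of 12: 1, 2, 3, 4, 6, 12.
Test each divisor d:
9^1 ≡ 9 (mod 13)
9^2 ≡ 3 (mod 13)
9^3 ≡ 1 (mod 13) ✓
So ord_13(9) = 3.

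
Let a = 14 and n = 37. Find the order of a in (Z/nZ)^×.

By Lagrange's theorem, ord_37(14) divides φ(37) = 37 − 1 = 36 = 2^2 · 3^2.
Divisors of 36: 1, 2, 3, 4, 6, 9, 12, 18, 36.
Test each divisor d:
14^1 ≡ 14 (mod 37)
14^2 ≡ 11 (mod 37)
14^3 ≡ 6 (mod 37)
14^4 ≡ 10 (mod 37)
14^6 ≡ 36 (mod 37)
14^9 ≡ 31 (mod 37)
14^12 ≡ 1 (mod 37) ✓
The smallest such exponent is 12, so the order of 14 is 12.

12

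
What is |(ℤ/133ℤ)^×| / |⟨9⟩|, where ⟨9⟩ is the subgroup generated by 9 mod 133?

12

The order of 9 must divide φ(133) = φ(7·19) = (7−1)·(19−1) = 6·18 = 108 = 2^2 · 3^3.
Divisors of 108: 1, 2, 3, 4, 6, 9, 12, 18, 27, 36, 54, 108.
Test each divisor d:
9^1 ≡ 9 (mod 133)
9^2 ≡ 81 (mod 133)
9^3 ≡ 64 (mod 133)
9^4 ≡ 44 (mod 133)
9^6 ≡ 106 (mod 133)
9^9 ≡ 1 (mod 133) ✓
So ord_133(9) = 9, hence |⟨9⟩| = 9.
The index is φ(133) / ord(9) = 108 / 9 = 12.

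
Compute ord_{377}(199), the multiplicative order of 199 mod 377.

42

Since 199 ∈ (Z/377Z)^×, its order divides φ(377) = φ(13·29) = (13−1)·(29−1) = 12·28 = 336 = 2^4 · 3 · 7.
Divisors of 336: 1, 2, 3, 4, 6, 7, 8, 12, 14, 16, 21, 24, 28, 42, 48, 56, 84, 112, 168, 336.
Check 199^d mod 377 for each divisor in increasing order:
199^1 ≡ 199
199^2 ≡ 16
199^3 ≡ 168
199^4 ≡ 256
199^6 ≡ 326
199^7 ≡ 30
199^8 ≡ 315
199^12 ≡ 339
199^14 ≡ 146
199^16 ≡ 74
199^21 ≡ 233
199^24 ≡ 313
199^28 ≡ 204
199^42 ≡ 1
So ord_377(199) = 42.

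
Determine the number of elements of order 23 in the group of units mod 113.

0

φ(113) = 113 − 1 = 112 = 2^4 · 7.
In a cyclic group of order 112, there are φ(d) elements of order d for each divisor d of 112, and zero for non-divisors.
Since 23 ∤ 112, the count is 0.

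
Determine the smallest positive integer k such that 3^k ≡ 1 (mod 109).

Since 3 ∈ (Z/109Z)^×, its order divides φ(109) = 109 − 1 = 108 = 2^2 · 3^3.
Divisors of 108: 1, 2, 3, 4, 6, 9, 12, 18, 27, 36, 54, 108.
Test each divisor d:
3^1 ≡ 3 (mod 109)
3^2 ≡ 9 (mod 109)
3^3 ≡ 27 (mod 109)
3^4 ≡ 81 (mod 109)
3^6 ≡ 75 (mod 109)
3^9 ≡ 63 (mod 109)
3^12 ≡ 66 (mod 109)
3^18 ≡ 45 (mod 109)
3^27 ≡ 1 (mod 109) ✓
Therefore the multiplicative order of 3 modulo 109 is 27.

27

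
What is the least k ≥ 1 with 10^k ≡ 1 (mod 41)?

5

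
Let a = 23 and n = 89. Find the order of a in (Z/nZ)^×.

88

ord(23) | φ(89) = 89 − 1 = 88 = 2^3 · 11.
Divisors of 88: 1, 2, 4, 8, 11, 22, 44, 88.
Check 23^d mod 89 for each divisor in increasing order:
23^1 ≡ 23 (mod 89)
23^2 ≡ 84 (mod 89)
23^4 ≡ 25 (mod 89)
23^8 ≡ 2 (mod 89)
23^11 ≡ 37 (mod 89)
23^22 ≡ 34 (mod 89)
23^44 ≡ 88 (mod 89)
23^88 ≡ 1 (mod 89) ✓
Hence ord(23) = 88.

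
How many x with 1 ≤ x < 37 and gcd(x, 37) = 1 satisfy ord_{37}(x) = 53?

φ(37) = 37 − 1 = 36 = 2^2 · 3^2.
Since (Z/37Z)^× is cyclic of order 36, the number of elements of order d is φ(d) when d | 36 and 0 otherwise.
Since 53 ∤ 36, the count is 0.

0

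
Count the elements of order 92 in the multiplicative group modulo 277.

44

φ(277) = 277 − 1 = 276 = 2^2 · 3 · 23.
Since (Z/277Z)^× is cyclic of order 276, the number of elements of order d is φ(d) when d | 276 and 0 otherwise.
92 = 2^2 · 23 divides 276, and φ(92) = 44.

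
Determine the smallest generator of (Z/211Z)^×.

φ(211) = 211 − 1 = 210 = 2 · 3 · 5 · 7.
g is a primitive root iff g^(210/q) ≢ 1 (mod 211) for each prime q ∈ {2, 3, 5, 7}.
g = 2: 2^105 ≡ 210; 2^70 ≡ 196; 2^42 ≡ 107; 2^30 ≡ 171 — none is 1, so 2 is a primitive root.
The smallest primitive root modulo 211 is 2.

2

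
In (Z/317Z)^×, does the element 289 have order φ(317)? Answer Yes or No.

No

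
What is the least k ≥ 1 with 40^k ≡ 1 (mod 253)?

110

By Lagrange's theorem, ord_253(40) divides φ(253) = φ(11·23) = (11−1)·(23−1) = 10·22 = 220 = 2^2 · 5 · 11.
Divisors of 220: 1, 2, 4, 5, 10, 11, 20, 22, 44, 55, 110, 220.
Evaluate successive powers at the divisors of 220:
40^1 ≡ 40 (mod 253)
40^2 ≡ 82 (mod 253)
40^4 ≡ 146 (mod 253)
40^5 ≡ 21 (mod 253)
40^10 ≡ 188 (mod 253)
40^11 ≡ 183 (mod 253)
40^20 ≡ 177 (mod 253)
40^22 ≡ 93 (mod 253)
40^44 ≡ 47 (mod 253)
40^55 ≡ 252 (mod 253)
40^110 ≡ 1 (mod 253) ✓
So ord_253(40) = 110.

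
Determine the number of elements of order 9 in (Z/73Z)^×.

6

φ(73) = 73 − 1 = 72 = 2^3 · 3^2.
Since (Z/73Z)^× is cyclic of order 72, the number of elements of order d is φ(d) when d | 72 and 0 otherwise.
9 = 3^2 divides 72, and φ(9) = 6.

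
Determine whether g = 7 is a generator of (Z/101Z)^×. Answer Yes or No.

Yes

φ(101) = 101 − 1 = 100 = 2^2 · 5^2.
7 is a primitive root mod 101 iff 7^(φ(101)/q) ≢ 1 for every prime q | φ(101), i.e. q ∈ {2, 5}.
7^50 ≡ 100 (mod 101)  [q = 2: ≢ 1 ✓]
7^20 ≡ 84 (mod 101)  [q = 5: ≢ 1 ✓]
All checks pass, so 7 has order 100 and is a primitive root modulo 101.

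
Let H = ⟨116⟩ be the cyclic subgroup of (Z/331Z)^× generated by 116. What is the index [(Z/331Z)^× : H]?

3

The order of 116 must divide φ(331) = 331 − 1 = 330 = 2 · 3 · 5 · 11.
Divisors of 330: 1, 2, 3, 5, 6, 10, 11, 15, 22, 30, 33, 55, 66, 110, 165, 330.
Test each divisor d:
116^1 ≡ 116 (mod 331)
116^2 ≡ 216 (mod 331)
116^3 ≡ 231 (mod 331)
116^5 ≡ 246 (mod 331)
116^6 ≡ 70 (mod 331)
116^10 ≡ 274 (mod 331)
116^11 ≡ 8 (mod 331)
116^15 ≡ 211 (mod 331)
116^22 ≡ 64 (mod 331)
116^30 ≡ 167 (mod 331)
116^33 ≡ 181 (mod 331)
116^55 ≡ 330 (mod 331)
116^66 ≡ 323 (mod 331)
116^110 ≡ 1 (mod 331) ✓
So ord_331(116) = 110, hence |⟨116⟩| = 110.
[(Z/331Z)^× : ⟨116⟩] = 330/110 = 3.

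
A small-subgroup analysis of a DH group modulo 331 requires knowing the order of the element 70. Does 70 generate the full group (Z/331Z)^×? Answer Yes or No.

No

φ(331) = 331 − 1 = 330 = 2 · 3 · 5 · 11.
An element g generates (Z/331Z)^× iff g^(330/q) ≢ 1 (mod 331) for each prime q ∈ {2, 3, 5, 11}.
70^165 ≡ 1 (mod 331)  [q = 2: ≡ 1 ✗]
70^110 ≡ 1 (mod 331)  [q = 3: ≡ 1 ✗]
70^66 ≡ 323 (mod 331)  [q = 5: ≢ 1 ✓]
70^30 ≡ 120 (mod 331)  [q = 11: ≢ 1 ✓]
Since 70^165 ≡ 1, the order of 70 divides 165 < 330, so 70 is not a primitive root.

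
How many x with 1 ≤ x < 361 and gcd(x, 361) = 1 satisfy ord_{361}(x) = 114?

36

φ(361) = φ(19^2) = 19·(19−1) = 342 = 2 · 3^2 · 19.
In a cyclic group of order 342, there are φ(d) elements of order d for each divisor d of 342, and zero for non-divisors.
114 = 2 · 3 · 19 divides 342, and φ(114) = 36.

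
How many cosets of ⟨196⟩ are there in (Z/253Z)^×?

ord(196) | φ(253) = φ(11·23) = (11−1)·(23−1) = 10·22 = 220 = 2^2 · 5 · 11.
Divisors of 220: 1, 2, 4, 5, 10, 11, 20, 22, 44, 55, 110, 220.
Compute 196^d (mod 253) for the divisors d until we hit 1:
196^1 ≡ 196 (mod 253)
196^2 ≡ 213 (mod 253)
196^4 ≡ 82 (mod 253)
196^5 ≡ 133 (mod 253)
196^10 ≡ 232 (mod 253)
196^11 ≡ 185 (mod 253)
196^20 ≡ 188 (mod 253)
196^22 ≡ 70 (mod 253)
196^44 ≡ 93 (mod 253)
196^55 ≡ 1 (mod 253) ✓
So ord_253(196) = 55, hence |⟨196⟩| = 55.
[(Z/253Z)^× : ⟨196⟩] = 220/55 = 4.

4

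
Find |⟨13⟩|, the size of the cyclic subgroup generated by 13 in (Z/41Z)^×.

40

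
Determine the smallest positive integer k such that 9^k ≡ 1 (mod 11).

5

By Lagrange's theorem, ord_11(9) divides φ(11) = 11 − 1 = 10 = 2 · 5.
Divisors of 10: 1, 2, 5, 10.
Compute 9^d (mod 11) for the divisors d until we hit 1:
9^1 ≡ 9 (mod 11)
9^2 ≡ 4 (mod 11)
9^5 ≡ 1 (mod 11) ✓
So ord_11(9) = 5.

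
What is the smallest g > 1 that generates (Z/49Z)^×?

φ(49) = φ(7^2) = 7·(7−1) = 42 = 2 · 3 · 7.
g is a primitive root iff g^(42/q) ≢ 1 (mod 49) for each prime q ∈ {2, 3, 7}.
g = 2: 2^21 ≡ 1 — hits 1, so not a primitive root.
g = 3: 3^21 ≡ 48; 3^14 ≡ 30; 3^6 ≡ 43 — none is 1, so 3 is a primitive root.
Hence the least primitive root of 49 is 3.

3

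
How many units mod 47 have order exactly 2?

1

φ(47) = 47 − 1 = 46 = 2 · 23.
(Z/47Z)^× is cyclic (|G| = 46); a cyclic group of order m has exactly φ(d) elements of each order d | m, and none otherwise.
2 | 46, and φ(2) = 2 − 1 = 1.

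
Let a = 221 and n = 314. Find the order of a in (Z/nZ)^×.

By Lagrange's theorem, ord_314(221) divides φ(314) = φ(2)·φ(157) = 1·156 = 156 = 2^2 · 3 · 13.
Divisors of 156: 1, 2, 3, 4, 6, 12, 13, 26, 39, 52, 78, 156.
Evaluate successive powers at the divisors of 156:
221^1 ≡ 221 (mod 314)
221^2 ≡ 171 (mod 314)
221^3 ≡ 111 (mod 314)
221^4 ≡ 39 (mod 314)
221^6 ≡ 75 (mod 314)
221^12 ≡ 287 (mod 314)
221^13 ≡ 313 (mod 314)
221^26 ≡ 1 (mod 314) ✓
Hence ord(221) = 26.

26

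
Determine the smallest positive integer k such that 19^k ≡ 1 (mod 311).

310

ord(19) | φ(311) = 311 − 1 = 310 = 2 · 5 · 31.
Divisors of 310: 1, 2, 5, 10, 31, 62, 155, 310.
Compute 19^d (mod 311) for the divisors d until we hit 1:
19^1 ≡ 19
19^2 ≡ 50
19^5 ≡ 228
19^10 ≡ 47
19^31 ≡ 275
19^62 ≡ 52
19^155 ≡ 310
19^310 ≡ 1
Therefore the multiplicative order of 19 modulo 311 is 310.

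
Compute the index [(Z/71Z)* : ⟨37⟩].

10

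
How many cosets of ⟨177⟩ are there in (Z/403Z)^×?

6

Since 177 ∈ (Z/403Z)^×, its order divides φ(403) = φ(13·31) = (13−1)·(31−1) = 12·30 = 360 = 2^3 · 3^2 · 5.
Divisors of 360: 1, 2, 3, 4, 5, 6, 8, 9, 10, 12, 15, 18, 20, 24, 30, 36, 40, 45, 60, 72, 90, 120, 180, 360.
Compute 177^d (mod 403) for the divisors d until we hit 1:
177^1 ≡ 177 (mod 403)
177^2 ≡ 298 (mod 403)
177^3 ≡ 356 (mod 403)
177^4 ≡ 144 (mod 403)
177^5 ≡ 99 (mod 403)
177^6 ≡ 194 (mod 403)
177^8 ≡ 183 (mod 403)
177^9 ≡ 151 (mod 403)
177^10 ≡ 129 (mod 403)
177^12 ≡ 157 (mod 403)
177^15 ≡ 278 (mod 403)
177^18 ≡ 233 (mod 403)
177^20 ≡ 118 (mod 403)
177^24 ≡ 66 (mod 403)
177^30 ≡ 311 (mod 403)
177^36 ≡ 287 (mod 403)
177^40 ≡ 222 (mod 403)
177^45 ≡ 216 (mod 403)
177^60 ≡ 1 (mod 403) ✓
The order of 177 is 60, so the subgroup it generates has 60 elements.
[(Z/403Z)^× : ⟨177⟩] = 360/60 = 6.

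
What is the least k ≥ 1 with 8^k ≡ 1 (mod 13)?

4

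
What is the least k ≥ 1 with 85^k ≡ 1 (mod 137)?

The order of 85 must divide φ(137) = 137 − 1 = 136 = 2^3 · 17.
Divisors of 136: 1, 2, 4, 8, 17, 34, 68, 136.
Evaluate successive powers at the divisors of 136:
85^1 ≡ 85 (mod 137)
85^2 ≡ 101 (mod 137)
85^4 ≡ 63 (mod 137)
85^8 ≡ 133 (mod 137)
85^17 ≡ 127 (mod 137)
85^34 ≡ 100 (mod 137)
85^68 ≡ 136 (mod 137)
85^136 ≡ 1 (mod 137) ✓
Therefore the multiplicative order of 85 modulo 137 is 136.

136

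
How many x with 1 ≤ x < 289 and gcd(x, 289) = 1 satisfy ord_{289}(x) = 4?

φ(289) = φ(17^2) = 17·(17−1) = 272 = 2^4 · 17.
Since (Z/289Z)^× is cyclic of order 272, the number of elements of order d is φ(d) when d | 272 and 0 otherwise.
4 = 2^2 divides 272, and φ(4) = 2.

2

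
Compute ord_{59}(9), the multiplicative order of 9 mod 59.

29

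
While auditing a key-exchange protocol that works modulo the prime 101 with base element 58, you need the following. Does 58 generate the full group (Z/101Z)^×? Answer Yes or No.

No

φ(101) = 101 − 1 = 100 = 2^2 · 5^2.
It suffices to check that the order of 58 is not a proper divisor of 100: compute 58^(100/q) for q ∈ {2, 5}.
58^50 ≡ 1 (mod 101)  [q = 2: ≡ 1 ✗]
58^20 ≡ 36 (mod 101)  [q = 5: ≢ 1 ✓]
The check at q = 2 fails, so 58 generates a proper subgroup.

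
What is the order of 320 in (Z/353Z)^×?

352

ord(320) | φ(353) = 353 − 1 = 352 = 2^5 · 11.
Divisors of 352: 1, 2, 4, 8, 11, 16, 22, 32, 44, 88, 176, 352.
Compute 320^d (mod 353) for the divisors d until we hit 1:
320^1 ≡ 320
320^2 ≡ 30
320^4 ≡ 194
320^8 ≡ 218
320^11 ≡ 216
320^16 ≡ 222
320^22 ≡ 60
320^32 ≡ 217
320^44 ≡ 70
320^88 ≡ 311
320^176 ≡ 352
320^352 ≡ 1
So ord_353(320) = 352.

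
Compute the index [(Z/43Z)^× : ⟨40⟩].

2

ord(40) | φ(43) = 43 − 1 = 42 = 2 · 3 · 7.
Divisors of 42: 1, 2, 3, 6, 7, 14, 21, 42.
Evaluate successive powers at the divisors of 42:
40^1 ≡ 40
40^2 ≡ 9
40^3 ≡ 16
40^6 ≡ 41
40^7 ≡ 6
40^14 ≡ 36
40^21 ≡ 1
Thus |⟨40⟩| = ord(40) = 21.
The index is φ(43) / ord(40) = 42 / 21 = 2.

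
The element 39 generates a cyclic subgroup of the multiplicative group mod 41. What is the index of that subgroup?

2

By Lagrange's theorem, ord_41(39) divides φ(41) = 41 − 1 = 40 = 2^3 · 5.
Divisors of 40: 1, 2, 4, 5, 8, 10, 20, 40.
Compute 39^d (mod 41) for the divisors d until we hit 1:
39^1 ≡ 39 (mod 41)
39^2 ≡ 4 (mod 41)
39^4 ≡ 16 (mod 41)
39^5 ≡ 9 (mod 41)
39^8 ≡ 10 (mod 41)
39^10 ≡ 40 (mod 41)
39^20 ≡ 1 (mod 41) ✓
Thus |⟨39⟩| = ord(39) = 20.
Index = |(Z/41Z)^×| / |⟨39⟩| = 40 / 20 = 2.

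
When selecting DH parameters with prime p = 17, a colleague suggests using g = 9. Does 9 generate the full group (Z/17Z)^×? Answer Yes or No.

No

φ(17) = 17 − 1 = 16 = 2^4.
It suffices to check that the order of 9 is not a proper divisor of 16: compute 9^(16/q) for q ∈ {2}.
9^8 ≡ 1 (mod 17)  [q = 2: ≡ 1 ✗]
9^8 ≡ 1 shows ord(9) | 8, strictly less than φ(17); not a primitive root.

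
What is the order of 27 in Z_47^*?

The order of 27 must divide φ(47) = 47 − 1 = 46 = 2 · 23.
Divisors of 46: 1, 2, 23, 46.
Check 27^d mod 47 for each divisor in increasing order:
27^1 ≡ 27
27^2 ≡ 24
27^23 ≡ 1
Hence ord(27) = 23.

23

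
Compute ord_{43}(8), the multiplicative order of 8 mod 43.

14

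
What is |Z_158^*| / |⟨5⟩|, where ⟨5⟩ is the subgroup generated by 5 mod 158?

2

Since 5 ∈ (Z/158Z)^×, its order divides φ(158) = φ(2)·φ(79) = 1·78 = 78 = 2 · 3 · 13.
Divisors of 78: 1, 2, 3, 6, 13, 26, 39, 78.
Test each divisor d:
5^1 ≡ 5
5^2 ≡ 25
5^3 ≡ 125
5^6 ≡ 141
5^13 ≡ 23
5^26 ≡ 55
5^39 ≡ 1
So ord_158(5) = 39, hence |⟨5⟩| = 39.
[(Z/158Z)^× : ⟨5⟩] = 78/39 = 2.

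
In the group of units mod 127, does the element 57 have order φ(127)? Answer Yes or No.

Yes

φ(127) = 127 − 1 = 126 = 2 · 3^2 · 7.
It suffices to check that the order of 57 is not a proper divisor of 126: compute 57^(126/q) for q ∈ {2, 3, 7}.
57^63 ≡ 126 (mod 127)  [q = 2: ≢ 1 ✓]
57^42 ≡ 107 (mod 127)  [q = 3: ≢ 1 ✓]
57^18 ≡ 4 (mod 127)  [q = 7: ≢ 1 ✓]
None equal 1, so ord_127(57) = 126: 57 is a primitive root.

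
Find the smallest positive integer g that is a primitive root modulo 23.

5

φ(23) = 23 − 1 = 22 = 2 · 11.
g is a primitive root iff g^(22/q) ≢ 1 (mod 23) for each prime q ∈ {2, 11}.
g = 2: 2^11 ≡ 1 — hits 1, so not a primitive root.
g = 3: 3^11 ≡ 1 — hits 1, so not a primitive root.
g = 4: 4^11 ≡ 1 — hits 1, so not a primitive root.
g = 5: 5^11 ≡ 22; 5^2 ≡ 2 — none is 1, so 5 is a primitive root.
Hence the least primitive root of 23 is 5.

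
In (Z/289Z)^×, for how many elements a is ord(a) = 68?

φ(289) = φ(17^2) = 17·(17−1) = 272 = 2^4 · 17.
Since (Z/289Z)^× is cyclic of order 272, the number of elements of order d is φ(d) when d | 272 and 0 otherwise.
68 = 2^2 · 17 divides 272, and φ(68) = 32.

32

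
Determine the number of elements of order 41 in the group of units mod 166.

40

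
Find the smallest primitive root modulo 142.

7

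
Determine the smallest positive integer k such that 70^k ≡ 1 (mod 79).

The order of 70 must divide φ(79) = 79 − 1 = 78 = 2 · 3 · 13.
Divisors of 78: 1, 2, 3, 6, 13, 26, 39, 78.
Compute 70^d (mod 79) for the divisors d until we hit 1:
70^1 ≡ 70 (mod 79)
70^2 ≡ 2 (mod 79)
70^3 ≡ 61 (mod 79)
70^6 ≡ 8 (mod 79)
70^13 ≡ 56 (mod 79)
70^26 ≡ 55 (mod 79)
70^39 ≡ 78 (mod 79)
70^78 ≡ 1 (mod 79) ✓
The smallest such exponent is 78, so the order of 70 is 78.

78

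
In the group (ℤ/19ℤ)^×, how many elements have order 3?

φ(19) = 19 − 1 = 18 = 2 · 3^2.
Since (Z/19Z)^× is cyclic of order 18, the number of elements of order d is φ(d) when d | 18 and 0 otherwise.
3 | 18, and φ(3) = 3 − 1 = 2.

2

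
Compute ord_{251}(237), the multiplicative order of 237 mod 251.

ord(237) | φ(251) = 251 − 1 = 250 = 2 · 5^3.
Divisors of 250: 1, 2, 5, 10, 25, 50, 125, 250.
Check 237^d mod 251 for each divisor in increasing order:
237^1 ≡ 237
237^2 ≡ 196
237^5 ≡ 69
237^10 ≡ 243
237^25 ≡ 149
237^50 ≡ 113
237^125 ≡ 1
Therefore the multiplicative order of 237 modulo 251 is 125.

125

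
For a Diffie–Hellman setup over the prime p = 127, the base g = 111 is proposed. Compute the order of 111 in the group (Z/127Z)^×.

14

By Lagrange's theorem, ord_127(111) divides φ(127) = 127 − 1 = 126 = 2 · 3^2 · 7.
Divisors of 126: 1, 2, 3, 6, 7, 9, 14, 18, 21, 42, 63, 126.
Check 111^d mod 127 for each divisor in increasing order:
111^1 ≡ 111 (mod 127)
111^2 ≡ 2 (mod 127)
111^3 ≡ 95 (mod 127)
111^6 ≡ 8 (mod 127)
111^7 ≡ 126 (mod 127)
111^9 ≡ 125 (mod 127)
111^14 ≡ 1 (mod 127) ✓
Therefore the multiplicative order of 111 modulo 127 is 14.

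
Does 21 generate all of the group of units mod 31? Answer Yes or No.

φ(31) = 31 − 1 = 30 = 2 · 3 · 5.
It suffices to check that the order of 21 is not a proper divisor of 30: compute 21^(30/q) for q ∈ {2, 3, 5}.
21^15 ≡ 30 (mod 31)  [q = 2: ≢ 1 ✓]
21^10 ≡ 5 (mod 31)  [q = 3: ≢ 1 ✓]
21^6 ≡ 2 (mod 31)  [q = 5: ≢ 1 ✓]
All checks pass, so 21 has order 30 and is a primitive root modulo 31.

Yes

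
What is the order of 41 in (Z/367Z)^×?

183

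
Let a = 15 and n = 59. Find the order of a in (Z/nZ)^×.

29

The order of 15 must divide φ(59) = 59 − 1 = 58 = 2 · 29.
Divisors of 58: 1, 2, 29, 58.
Compute 15^d (mod 59) for the divisors d until we hit 1:
15^1 ≡ 15 (mod 59)
15^2 ≡ 48 (mod 59)
15^29 ≡ 1 (mod 59) ✓
Therefore the multiplicative order of 15 modulo 59 is 29.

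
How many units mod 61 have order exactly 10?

φ(61) = 61 − 1 = 60 = 2^2 · 3 · 5.
(Z/61Z)^× is cyclic (|G| = 60); a cyclic group of order m has exactly φ(d) elements of each order d | m, and none otherwise.
10 = 2 · 5 divides 60, and φ(10) = 4.

4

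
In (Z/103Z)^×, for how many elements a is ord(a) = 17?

φ(103) = 103 − 1 = 102 = 2 · 3 · 17.
(Z/103Z)^× is cyclic (|G| = 102); a cyclic group of order m has exactly φ(d) elements of each order d | m, and none otherwise.
17 | 102, and φ(17) = 17 − 1 = 16.

16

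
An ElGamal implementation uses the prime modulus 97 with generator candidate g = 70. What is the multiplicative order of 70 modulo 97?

ord(70) | φ(97) = 97 − 1 = 96 = 2^5 · 3.
Divisors of 96: 1, 2, 3, 4, 6, 8, 12, 16, 24, 32, 48, 96.
Evaluate successive powers at the divisors of 96:
70^1 ≡ 70
70^2 ≡ 50
70^3 ≡ 8
70^4 ≡ 75
70^6 ≡ 64
70^8 ≡ 96
70^12 ≡ 22
70^16 ≡ 1
So ord_97(70) = 16.

16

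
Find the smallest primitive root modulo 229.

φ(229) = 229 − 1 = 228 = 2^2 · 3 · 19.
g is a primitive root iff g^(228/q) ≢ 1 (mod 229) for each prime q ∈ {2, 3, 19}.
g = 2: 2^114 ≡ 228; 2^76 ≡ 1 — hits 1, so not a primitive root.
g = 3: 3^114 ≡ 1 — hits 1, so not a primitive root.
g = 4: 4^114 ≡ 1 — hits 1, so not a primitive root.
g = 5: 5^114 ≡ 1 — hits 1, so not a primitive root.
g = 6: 6^114 ≡ 228; 6^76 ≡ 134; 6^12 ≡ 165 — none is 1, so 6 is a primitive root.
Hence the least primitive root of 229 is 6.

6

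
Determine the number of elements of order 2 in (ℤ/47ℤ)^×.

1

φ(47) = 47 − 1 = 46 = 2 · 23.
(Z/47Z)^× is cyclic (|G| = 46); a cyclic group of order m has exactly φ(d) elements of each order d | m, and none otherwise.
2 | 46, and φ(2) = 2 − 1 = 1.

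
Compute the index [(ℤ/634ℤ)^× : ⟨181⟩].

4

Since 181 ∈ (Z/634Z)^×, its order divides φ(634) = φ(2)·φ(317) = 1·316 = 316 = 2^2 · 79.
Divisors of 316: 1, 2, 4, 79, 158, 316.
Evaluate successive powers at the divisors of 316:
181^1 ≡ 181 (mod 634)
181^2 ≡ 427 (mod 634)
181^4 ≡ 371 (mod 634)
181^79 ≡ 1 (mod 634) ✓
Thus |⟨181⟩| = ord(181) = 79.
[(Z/634Z)^× : ⟨181⟩] = 316/79 = 4.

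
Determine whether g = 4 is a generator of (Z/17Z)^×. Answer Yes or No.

No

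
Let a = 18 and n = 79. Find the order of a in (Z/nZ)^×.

13

Since 18 ∈ (Z/79Z)^×, its order divides φ(79) = 79 − 1 = 78 = 2 · 3 · 13.
Divisors of 78: 1, 2, 3, 6, 13, 26, 39, 78.
Test each divisor d:
18^1 ≡ 18
18^2 ≡ 8
18^3 ≡ 65
18^6 ≡ 38
18^13 ≡ 1
Therefore the multiplicative order of 18 modulo 79 is 13.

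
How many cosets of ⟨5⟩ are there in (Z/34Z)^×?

1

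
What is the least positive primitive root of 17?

φ(17) = 17 − 1 = 16 = 2^4.
Test candidates g = 2, 3, … against the prime factors q ∈ {2} of φ(17): g is a generator iff g^(16/q) ≢ 1 for every such q.
g = 2: 2^8 ≡ 1 — hits 1, so not a primitive root.
g = 3: 3^8 ≡ 16 — none is 1, so 3 is a primitive root.
So 3 is the smallest generator of (Z/17Z)^×.

3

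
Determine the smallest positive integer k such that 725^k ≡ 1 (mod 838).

19

Since 725 ∈ (Z/838Z)^×, its order divides φ(838) = φ(2)·φ(419) = 1·418 = 418 = 2 · 11 · 19.
Divisors of 418: 1, 2, 11, 19, 22, 38, 209, 418.
Check 725^d mod 838 for each divisor in increasing order:
725^1 ≡ 725 (mod 838)
725^2 ≡ 199 (mod 838)
725^11 ≡ 329 (mod 838)
725^19 ≡ 1 (mod 838) ✓
The smallest such exponent is 19, so the order of 725 is 19.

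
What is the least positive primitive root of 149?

2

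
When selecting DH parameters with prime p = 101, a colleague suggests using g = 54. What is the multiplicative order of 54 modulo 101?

25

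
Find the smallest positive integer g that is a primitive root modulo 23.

φ(23) = 23 − 1 = 22 = 2 · 11.
g is a primitive root iff g^(22/q) ≢ 1 (mod 23) for each prime q ∈ {2, 11}.
g = 2: 2^11 ≡ 1 — hits 1, so not a primitive root.
g = 3: 3^11 ≡ 1 — hits 1, so not a primitive root.
g = 4: 4^11 ≡ 1 — hits 1, so not a primitive root.
g = 5: 5^11 ≡ 22; 5^2 ≡ 2 — none is 1, so 5 is a primitive root.
The smallest primitive root modulo 23 is 5.

5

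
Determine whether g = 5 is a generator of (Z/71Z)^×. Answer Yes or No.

φ(71) = 71 − 1 = 70 = 2 · 5 · 7.
An element g generates (Z/71Z)^× iff g^(70/q) ≢ 1 (mod 71) for each prime q ∈ {2, 5, 7}.
5^35 ≡ 1 (mod 71)  [q = 2: ≡ 1 ✗]
5^14 ≡ 57 (mod 71)  [q = 5: ≢ 1 ✓]
5^10 ≡ 1 (mod 71)  [q = 7: ≡ 1 ✗]
5^35 ≡ 1 shows ord(5) | 35, strictly less than φ(71); not a primitive root.

No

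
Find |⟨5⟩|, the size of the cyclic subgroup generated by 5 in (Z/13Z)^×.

4

By Lagrange's theorem, ord_13(5) divides φ(13) = 13 − 1 = 12 = 2^2 · 3.
Divisors of 12: 1, 2, 3, 4, 6, 12.
Check 5^d mod 13 for each divisor in increasing order:
5^1 ≡ 5 (mod 13)
5^2 ≡ 12 (mod 13)
5^3 ≡ 8 (mod 13)
5^4 ≡ 1 (mod 13) ✓
Hence ord(5) = 4.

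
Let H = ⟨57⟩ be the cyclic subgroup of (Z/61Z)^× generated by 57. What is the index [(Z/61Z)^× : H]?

4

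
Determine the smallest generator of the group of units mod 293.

φ(293) = 293 − 1 = 292 = 2^2 · 73.
Test candidates g = 2, 3, … against the prime factors q ∈ {2, 73} of φ(293): g is a generator iff g^(292/q) ≢ 1 for every such q.
g = 2: 2^146 ≡ 292; 2^4 ≡ 16 — none is 1, so 2 is a primitive root.
Hence the least primitive root of 293 is 2.

2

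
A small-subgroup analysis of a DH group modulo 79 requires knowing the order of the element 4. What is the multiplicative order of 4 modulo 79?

39

By Lagrange's theorem, ord_79(4) divides φ(79) = 79 − 1 = 78 = 2 · 3 · 13.
Divisors of 78: 1, 2, 3, 6, 13, 26, 39, 78.
Compute 4^d (mod 79) for the divisors d until we hit 1:
4^1 ≡ 4 (mod 79)
4^2 ≡ 16 (mod 79)
4^3 ≡ 64 (mod 79)
4^6 ≡ 67 (mod 79)
4^13 ≡ 23 (mod 79)
4^26 ≡ 55 (mod 79)
4^39 ≡ 1 (mod 79) ✓
Hence ord(4) = 39.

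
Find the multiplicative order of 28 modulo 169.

156

By Lagrange's theorem, ord_169(28) divides φ(169) = φ(13^2) = 13·(13−1) = 156 = 2^2 · 3 · 13.
Divisors of 156: 1, 2, 3, 4, 6, 12, 13, 26, 39, 52, 78, 156.
Check 28^d mod 169 for each divisor in increasing order:
28^1 ≡ 28 (mod 169)
28^2 ≡ 108 (mod 169)
28^3 ≡ 151 (mod 169)
28^4 ≡ 3 (mod 169)
28^6 ≡ 155 (mod 169)
28^12 ≡ 27 (mod 169)
28^13 ≡ 80 (mod 169)
28^26 ≡ 147 (mod 169)
28^39 ≡ 99 (mod 169)
28^52 ≡ 146 (mod 169)
28^78 ≡ 168 (mod 169)
28^156 ≡ 1 (mod 169) ✓
So ord_169(28) = 156.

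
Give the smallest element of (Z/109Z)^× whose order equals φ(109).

6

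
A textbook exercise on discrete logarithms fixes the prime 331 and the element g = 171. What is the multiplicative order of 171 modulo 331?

ord(171) | φ(331) = 331 − 1 = 330 = 2 · 3 · 5 · 11.
Divisors of 330: 1, 2, 3, 5, 6, 10, 11, 15, 22, 30, 33, 55, 66, 110, 165, 330.
Compute 171^d (mod 331) for the divisors d until we hit 1:
171^1 ≡ 171
171^2 ≡ 113
171^3 ≡ 125
171^5 ≡ 223
171^6 ≡ 68
171^10 ≡ 79
171^11 ≡ 269
171^15 ≡ 74
171^22 ≡ 203
171^30 ≡ 180
171^33 ≡ 323
171^55 ≡ 31
171^66 ≡ 64
171^110 ≡ 299
171^165 ≡ 1
Therefore the multiplicative order of 171 modulo 331 is 165.

165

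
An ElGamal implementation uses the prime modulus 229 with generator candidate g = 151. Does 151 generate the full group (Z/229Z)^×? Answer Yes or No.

φ(229) = 229 − 1 = 228 = 2^2 · 3 · 19.
An element g generates (Z/229Z)^× iff g^(228/q) ≢ 1 (mod 229) for each prime q ∈ {2, 3, 19}.
151^114 ≡ 1 (mod 229)  [q = 2: ≡ 1 ✗]
151^76 ≡ 134 (mod 229)  [q = 3: ≢ 1 ✓]
151^12 ≡ 218 (mod 229)  [q = 19: ≢ 1 ✓]
The check at q = 2 fails, so 151 generates a proper subgroup.

No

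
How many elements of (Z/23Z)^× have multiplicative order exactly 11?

10

φ(23) = 23 − 1 = 22 = 2 · 11.
In a cyclic group of order 22, there are φ(d) elements of order d for each divisor d of 22, and zero for non-divisors.
11 | 22, and φ(11) = 11 − 1 = 10.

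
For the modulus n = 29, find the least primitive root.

φ(29) = 29 − 1 = 28 = 2^2 · 7.
Test candidates g = 2, 3, … against the prime factors q ∈ {2, 7} of φ(29): g is a generator iff g^(28/q) ≢ 1 for every such q.
g = 2: 2^14 ≡ 28; 2^4 ≡ 16 — none is 1, so 2 is a primitive root.
Hence the least primitive root of 29 is 2.

2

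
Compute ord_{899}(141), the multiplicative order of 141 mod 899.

Since 141 ∈ (Z/899Z)^×, its order divides φ(899) = φ(29·31) = (29−1)·(31−1) = 28·30 = 840 = 2^3 · 3 · 5 · 7.
Divisors of 840: 1, 2, 3, 4, 5, 6, 7, 8, 10, 12, 14, 15, 20, 21, 24, 28, 30, 35, 40, 42, 56, 60, 70, 84, 105, 120, 140, 168, 210, 280, 420, 840.
Test each divisor d:
141^1 ≡ 141 (mod 899)
141^2 ≡ 103 (mod 899)
141^3 ≡ 139 (mod 899)
141^4 ≡ 720 (mod 899)
141^5 ≡ 832 (mod 899)
141^6 ≡ 442 (mod 899)
141^7 ≡ 291 (mod 899)
141^8 ≡ 576 (mod 899)
141^10 ≡ 893 (mod 899)
141^12 ≡ 281 (mod 899)
141^14 ≡ 175 (mod 899)
141^15 ≡ 402 (mod 899)
141^20 ≡ 36 (mod 899)
141^21 ≡ 581 (mod 899)
141^24 ≡ 748 (mod 899)
141^28 ≡ 59 (mod 899)
141^30 ≡ 683 (mod 899)
141^35 ≡ 88 (mod 899)
141^40 ≡ 397 (mod 899)
141^42 ≡ 436 (mod 899)
141^56 ≡ 784 (mod 899)
141^60 ≡ 807 (mod 899)
141^70 ≡ 552 (mod 899)
141^84 ≡ 407 (mod 899)
141^105 ≡ 30 (mod 899)
141^120 ≡ 373 (mod 899)
141^140 ≡ 842 (mod 899)
141^168 ≡ 233 (mod 899)
141^210 ≡ 1 (mod 899) ✓
Hence ord(141) = 210.

210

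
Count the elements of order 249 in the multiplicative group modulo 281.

0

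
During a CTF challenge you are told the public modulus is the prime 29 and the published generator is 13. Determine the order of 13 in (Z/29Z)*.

14

The order of 13 must divide φ(29) = 29 − 1 = 28 = 2^2 · 7.
Divisors of 28: 1, 2, 4, 7, 14, 28.
Test each divisor d:
13^1 ≡ 13 (mod 29)
13^2 ≡ 24 (mod 29)
13^4 ≡ 25 (mod 29)
13^7 ≡ 28 (mod 29)
13^14 ≡ 1 (mod 29) ✓
So ord_29(13) = 14.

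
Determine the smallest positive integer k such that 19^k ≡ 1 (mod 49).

6

ord(19) | φ(49) = φ(7^2) = 7·(7−1) = 42 = 2 · 3 · 7.
Divisors of 42: 1, 2, 3, 6, 7, 14, 21, 42.
Compute 19^d (mod 49) for the divisors d until we hit 1:
19^1 ≡ 19 (mod 49)
19^2 ≡ 18 (mod 49)
19^3 ≡ 48 (mod 49)
19^6 ≡ 1 (mod 49) ✓
Hence ord(19) = 6.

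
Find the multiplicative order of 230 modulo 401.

By Lagrange's theorem, ord_401(230) divides φ(401) = 401 − 1 = 400 = 2^4 · 5^2.
Divisors of 400: 1, 2, 4, 5, 8, 10, 16, 20, 25, 40, 50, 80, 100, 200, 400.
Compute 230^d (mod 401) for the divisors d until we hit 1:
230^1 ≡ 230 (mod 401)
230^2 ≡ 369 (mod 401)
230^4 ≡ 222 (mod 401)
230^5 ≡ 133 (mod 401)
230^8 ≡ 362 (mod 401)
230^10 ≡ 45 (mod 401)
230^16 ≡ 318 (mod 401)
230^20 ≡ 20 (mod 401)
230^25 ≡ 254 (mod 401)
230^40 ≡ 400 (mod 401)
230^50 ≡ 356 (mod 401)
230^80 ≡ 1 (mod 401) ✓
So ord_401(230) = 80.

80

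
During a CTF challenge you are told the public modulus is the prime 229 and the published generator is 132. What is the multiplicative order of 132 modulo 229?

57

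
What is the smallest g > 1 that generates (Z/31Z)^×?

3

φ(31) = 31 − 1 = 30 = 2 · 3 · 5.
g is a primitive root iff g^(30/q) ≢ 1 (mod 31) for each prime q ∈ {2, 3, 5}.
g = 2: 2^15 ≡ 1 — hits 1, so not a primitive root.
g = 3: 3^15 ≡ 30; 3^10 ≡ 25; 3^6 ≡ 16 — none is 1, so 3 is a primitive root.
Hence the least primitive root of 31 is 3.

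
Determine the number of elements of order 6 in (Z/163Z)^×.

2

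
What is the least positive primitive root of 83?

2

φ(83) = 83 − 1 = 82 = 2 · 41.
g is a primitive root iff g^(82/q) ≢ 1 (mod 83) for each prime q ∈ {2, 41}.
g = 2: 2^41 ≡ 82; 2^2 ≡ 4 — none is 1, so 2 is a primitive root.
So 2 is the smallest generator of (Z/83Z)^×.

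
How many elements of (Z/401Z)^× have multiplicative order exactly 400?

160

φ(401) = 401 − 1 = 400 = 2^4 · 5^2.
In a cyclic group of order 400, there are φ(d) elements of order d for each divisor d of 400, and zero for non-divisors.
400 = 2^4 · 5^2 divides 400, and φ(400) = 160.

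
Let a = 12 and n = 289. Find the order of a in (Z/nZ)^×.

272

The order of 12 must divide φ(289) = φ(17^2) = 17·(17−1) = 272 = 2^4 · 17.
Divisors of 272: 1, 2, 4, 8, 16, 17, 34, 68, 136, 272.
Evaluate successive powers at the divisors of 272:
12^1 ≡ 12 (mod 289)
12^2 ≡ 144 (mod 289)
12^4 ≡ 217 (mod 289)
12^8 ≡ 271 (mod 289)
12^16 ≡ 35 (mod 289)
12^17 ≡ 131 (mod 289)
12^34 ≡ 110 (mod 289)
12^68 ≡ 251 (mod 289)
12^136 ≡ 288 (mod 289)
12^272 ≡ 1 (mod 289) ✓
Hence ord(12) = 272.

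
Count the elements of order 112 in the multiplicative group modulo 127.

0

φ(127) = 127 − 1 = 126 = 2 · 3^2 · 7.
In a cyclic group of order 126, there are φ(d) elements of order d for each divisor d of 126, and zero for non-divisors.
112 does not divide 126, so no element of (Z/127Z)^× has order 112.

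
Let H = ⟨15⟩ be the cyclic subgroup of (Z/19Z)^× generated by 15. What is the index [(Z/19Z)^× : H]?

1

The order of 15 must divide φ(19) = 19 − 1 = 18 = 2 · 3^2.
Divisors of 18: 1, 2, 3, 6, 9, 18.
Evaluate successive powers at the divisors of 18:
15^1 ≡ 15 (mod 19)
15^2 ≡ 16 (mod 19)
15^3 ≡ 12 (mod 19)
15^6 ≡ 11 (mod 19)
15^9 ≡ 18 (mod 19)
15^18 ≡ 1 (mod 19) ✓
Thus |⟨15⟩| = ord(15) = 18.
[(Z/19Z)^× : ⟨15⟩] = 18/18 = 1.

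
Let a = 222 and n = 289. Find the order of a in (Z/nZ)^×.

Since 222 ∈ (Z/289Z)^×, its order divides φ(289) = φ(17^2) = 17·(17−1) = 272 = 2^4 · 17.
Divisors of 272: 1, 2, 4, 8, 16, 17, 34, 68, 136, 272.
Compute 222^d (mod 289) for the divisors d until we hit 1:
222^1 ≡ 222 (mod 289)
222^2 ≡ 154 (mod 289)
222^4 ≡ 18 (mod 289)
222^8 ≡ 35 (mod 289)
222^16 ≡ 69 (mod 289)
222^17 ≡ 1 (mod 289) ✓
Hence ord(222) = 17.

17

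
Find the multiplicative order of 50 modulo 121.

110

ord(50) | φ(121) = φ(11^2) = 11·(11−1) = 110 = 2 · 5 · 11.
Divisors of 110: 1, 2, 5, 10, 11, 22, 55, 110.
Evaluate successive powers at the divisors of 110:
50^1 ≡ 50
50^2 ≡ 80
50^5 ≡ 76
50^10 ≡ 89
50^11 ≡ 94
50^22 ≡ 3
50^55 ≡ 120
50^110 ≡ 1
Hence ord(50) = 110.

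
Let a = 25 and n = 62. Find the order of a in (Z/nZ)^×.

3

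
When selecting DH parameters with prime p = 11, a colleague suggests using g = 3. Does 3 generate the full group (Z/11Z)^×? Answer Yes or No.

No

φ(11) = 11 − 1 = 10 = 2 · 5.
It suffices to check that the order of 3 is not a proper divisor of 10: compute 3^(10/q) for q ∈ {2, 5}.
3^5 ≡ 1 (mod 11)  [q = 2: ≡ 1 ✗]
3^2 ≡ 9 (mod 11)  [q = 5: ≢ 1 ✓]
The check at q = 2 fails, so 3 generates a proper subgroup.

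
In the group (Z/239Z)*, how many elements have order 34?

16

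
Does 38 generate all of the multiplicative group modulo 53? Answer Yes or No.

No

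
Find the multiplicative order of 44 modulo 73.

72

The order of 44 must divide φ(73) = 73 − 1 = 72 = 2^3 · 3^2.
Divisors of 72: 1, 2, 3, 4, 6, 8, 9, 12, 18, 24, 36, 72.
Compute 44^d (mod 73) for the divisors d until we hit 1:
44^1 ≡ 44 (mod 73)
44^2 ≡ 38 (mod 73)
44^3 ≡ 66 (mod 73)
44^4 ≡ 57 (mod 73)
44^6 ≡ 49 (mod 73)
44^8 ≡ 37 (mod 73)
44^9 ≡ 22 (mod 73)
44^12 ≡ 65 (mod 73)
44^18 ≡ 46 (mod 73)
44^24 ≡ 64 (mod 73)
44^36 ≡ 72 (mod 73)
44^72 ≡ 1 (mod 73) ✓
The smallest such exponent is 72, so the order of 44 is 72.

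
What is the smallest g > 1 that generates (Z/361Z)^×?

2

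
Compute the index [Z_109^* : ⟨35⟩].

4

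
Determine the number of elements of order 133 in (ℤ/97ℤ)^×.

0

φ(97) = 97 − 1 = 96 = 2^5 · 3.
(Z/97Z)^× is cyclic (|G| = 96); a cyclic group of order m has exactly φ(d) elements of each order d | m, and none otherwise.
133 does not divide 96, so no element of (Z/97Z)^× has order 133.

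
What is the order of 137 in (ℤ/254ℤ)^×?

42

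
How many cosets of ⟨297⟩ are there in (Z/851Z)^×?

ord(297) | φ(851) = φ(23·37) = (23−1)·(37−1) = 22·36 = 792 = 2^3 · 3^2 · 11.
Divisors of 792: 1, 2, 3, 4, 6, 8, 9, 11, 12, 18, 22, 24, 33, 36, 44, 66, 72, 88, 99, 132, 198, 264, 396, 792.
Check 297^d mod 851 for each divisor in increasing order:
297^1 ≡ 297 (mod 851)
297^2 ≡ 556 (mod 851)
297^3 ≡ 38 (mod 851)
297^4 ≡ 223 (mod 851)
297^6 ≡ 593 (mod 851)
297^8 ≡ 371 (mod 851)
297^9 ≡ 408 (mod 851)
297^11 ≡ 482 (mod 851)
297^12 ≡ 186 (mod 851)
297^18 ≡ 519 (mod 851)
297^22 ≡ 1 (mod 851) ✓
So ord_851(297) = 22, hence |⟨297⟩| = 22.
[(Z/851Z)^× : ⟨297⟩] = 792/22 = 36.

36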